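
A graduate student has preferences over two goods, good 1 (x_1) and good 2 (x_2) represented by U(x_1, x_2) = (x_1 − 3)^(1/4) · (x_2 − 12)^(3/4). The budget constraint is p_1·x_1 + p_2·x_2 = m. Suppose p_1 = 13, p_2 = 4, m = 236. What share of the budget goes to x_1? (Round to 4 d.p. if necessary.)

After buying the subsistence bundle (3, 12), a share 0.25 of the remaining income goes to x_1: x_1* = 3 + 0.25·(m − 3p_1 − 12p_2)/p_1.
Discretionary income = 236 − 3·13 − 12·4 = 149; x_1* = 3 + 0.25·149/13 = 5.8654; x_2* = 12 + 0.75·149/4 = 39.9375.
Expenditure on x_1: 13·5.8654 = 76.25; share = 0.3231.

share on x_1 = 0.3231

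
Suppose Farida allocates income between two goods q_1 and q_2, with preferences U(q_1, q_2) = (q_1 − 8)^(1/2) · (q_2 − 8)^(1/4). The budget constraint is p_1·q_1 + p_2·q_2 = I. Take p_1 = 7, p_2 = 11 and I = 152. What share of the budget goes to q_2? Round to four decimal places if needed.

Discretionary income = 152 − 8·7 − 8·11 = 8; q_1* = 8 + 2/3·8/7 = 8.7619; q_2* = 8 + 1/3·8/11 = 8.2424.
Expenditure on q_2: 11·8.2424 = 90.6667; share = 0.5965.

share on q_2 = 0.5965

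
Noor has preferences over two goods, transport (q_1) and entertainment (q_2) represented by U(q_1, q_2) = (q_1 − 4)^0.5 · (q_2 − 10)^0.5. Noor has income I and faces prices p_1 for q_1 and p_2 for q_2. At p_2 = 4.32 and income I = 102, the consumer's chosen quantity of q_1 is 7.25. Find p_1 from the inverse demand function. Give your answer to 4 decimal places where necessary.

This is Cobb-Douglas in (q_1−4, q_2−10): tangency gives 0.5·p_2·(q_2−10) = 0.5·p_1·(q_1−4).
Substituting into the budget: q_1* = 4 + 0.5·(I − 4·p_1 − 10·p_2)/p_1, and q_2* = 10 + 0.5·(…)/p_2.
Set q_1* = 7.25 in the demand function and solve for p_1: p_1 = 5.6.

p_1 = 5.6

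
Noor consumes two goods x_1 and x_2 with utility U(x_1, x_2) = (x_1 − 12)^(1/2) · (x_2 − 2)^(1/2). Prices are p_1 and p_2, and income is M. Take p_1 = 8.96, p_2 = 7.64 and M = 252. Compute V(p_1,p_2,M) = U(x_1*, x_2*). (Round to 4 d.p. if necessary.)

V = 7.8079

MRS = (x_2−2)/(x_1−12). Tangency with p_1/p_2 gives x_2−2 = (p_1/p_2)·(x_1−12).
After buying the subsistence bundle (12, 2), a share 0.5 of the remaining income goes to x_1: x_1* = 12 + 0.5·(M − 12p_1 − 2p_2)/p_1.
Discretionary income = 252 − 12·8.96 − 2·7.64 = 129.2; x_1* = 12 + 0.5·129.2/8.96 = 19.2098; x_2* = 2 + 0.5·129.2/7.64 = 10.4555.
Utility at the optimum: U(19.2098, 10.4555) = 7.8079.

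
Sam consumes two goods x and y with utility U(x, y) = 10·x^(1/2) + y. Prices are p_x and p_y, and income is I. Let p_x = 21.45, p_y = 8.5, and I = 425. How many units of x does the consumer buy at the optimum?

Utility is quasi-linear in y; the FOC for x is 5/√x = p_x/p_y.
Thus x* = (5·p_y/p_x)² — independent of I — with the rest of income spent on y.
Plugging in: x* = (5·8.5/21.45)² = 3.9258.

x* = 3.9258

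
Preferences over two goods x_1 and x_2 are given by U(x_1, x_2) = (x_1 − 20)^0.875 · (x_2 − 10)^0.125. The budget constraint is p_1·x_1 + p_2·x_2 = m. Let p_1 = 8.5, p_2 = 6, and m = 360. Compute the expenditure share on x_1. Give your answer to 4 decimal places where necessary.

share on x_1 = 0.7882

This is Cobb-Douglas in (x_1−20, x_2−10): tangency gives 0.875·p_2·(x_2−10) = 0.125·p_1·(x_1−20).
Substituting into the budget: x_1* = 20 + 0.875·(m − 20·p_1 − 10·p_2)/p_1, and x_2* = 10 + 0.125·(…)/p_2.
Discretionary income = 360 − 20·8.5 − 10·6 = 130; x_1* = 20 + 0.875·130/8.5 = 33.3824; x_2* = 10 + 0.125·130/6 = 12.7083.
Expenditure on x_1: 8.5·33.3824 = 283.75; share = 0.7882.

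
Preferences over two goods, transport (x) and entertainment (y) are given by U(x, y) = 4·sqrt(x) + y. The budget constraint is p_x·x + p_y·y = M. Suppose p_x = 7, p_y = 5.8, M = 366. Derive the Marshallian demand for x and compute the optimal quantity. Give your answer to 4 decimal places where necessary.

Utility is quasi-linear in y; the FOC for x is 2/√x = p_x/p_y.
Thus x* = (2·p_y/p_x)² — independent of M — with the rest of income spent on y.
Plugging in: x* = (2·5.8/7)² = 2.7461.

x* = 2.7461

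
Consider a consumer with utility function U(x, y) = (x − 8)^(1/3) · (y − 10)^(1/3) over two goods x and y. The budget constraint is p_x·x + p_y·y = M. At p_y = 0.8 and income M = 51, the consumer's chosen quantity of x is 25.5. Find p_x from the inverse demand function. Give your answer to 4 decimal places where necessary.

Let x' = x−8, y' = y−10. MRS = y'/x' = p_x/p_y.
Substituting into the budget: x* = 8 + 0.5·(M − 8·p_x − 10·p_y)/p_x, and y* = 10 + 0.5·(…)/p_y.
Set x* = 25.5 in the demand function and solve for p_x: p_x = 1.

p_x = 1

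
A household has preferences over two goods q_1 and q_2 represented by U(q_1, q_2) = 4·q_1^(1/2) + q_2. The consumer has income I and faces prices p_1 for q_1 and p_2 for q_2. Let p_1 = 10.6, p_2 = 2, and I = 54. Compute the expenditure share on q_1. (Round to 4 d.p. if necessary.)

Plugging in: q_1* = (2·2/10.6)² = 0.1424, q_2* = 26.2453.
Expenditure on q_1: 10.6·0.1424 = 1.5094; share = 0.028.

share on q_1 = 0.028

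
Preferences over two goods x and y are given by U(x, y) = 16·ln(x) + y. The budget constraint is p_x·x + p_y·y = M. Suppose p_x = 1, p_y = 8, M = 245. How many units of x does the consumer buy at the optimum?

MU_x = 16/x, MU_y = 1. Tangency: 16/x = p_x/p_y.
So x*(p_x,p_y) = 16·p_y/p_x, independent of income; and y* = (M − 16·p_y)/p_y.
At the given prices: x* = 16·8/1 = 128.

x* = 128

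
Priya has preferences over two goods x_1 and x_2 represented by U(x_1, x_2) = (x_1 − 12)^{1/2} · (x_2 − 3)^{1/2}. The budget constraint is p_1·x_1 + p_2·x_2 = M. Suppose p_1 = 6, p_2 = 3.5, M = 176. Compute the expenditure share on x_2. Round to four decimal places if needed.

This is Cobb-Douglas in (x_1−12, x_2−3): tangency gives 0.5·p_2·(x_2−3) = 0.5·p_1·(x_1−12).
After buying the subsistence bundle (12, 3), a share 0.5 of the remaining income goes to x_1: x_1* = 12 + 0.5·(M − 12p_1 − 3p_2)/p_1.
Discretionary income = 176 − 12·6 − 3·3.5 = 93.5; x_1* = 12 + 0.5·93.5/6 = 19.7917; x_2* = 3 + 0.5·93.5/3.5 = 16.3571.
Expenditure on x_2: 3.5·16.3571 = 57.25; share = 0.3253.

share on x_2 = 0.3253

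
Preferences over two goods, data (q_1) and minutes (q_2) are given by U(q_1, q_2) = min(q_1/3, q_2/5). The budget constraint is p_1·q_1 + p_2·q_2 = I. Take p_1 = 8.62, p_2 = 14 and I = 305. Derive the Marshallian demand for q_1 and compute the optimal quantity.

With perfect complements, no substitution: consume in ratio q_1:q_2 = 3:5.
Budget: p_1·q_1 + p_2·(5/3)·q_1 = I, so (3·p_1 + 5·p_2)·q_1 = 3·I.
Demand: q_1*(p_1,p_2,I) = 3·I/(3·p_1 + 5·p_2), q_2* = 5·I/(3·p_1 + 5·p_2).
Here 3·8.62 + 5·14 = 95.86, giving q_1* = 9.5452.

q_1* = 9.5452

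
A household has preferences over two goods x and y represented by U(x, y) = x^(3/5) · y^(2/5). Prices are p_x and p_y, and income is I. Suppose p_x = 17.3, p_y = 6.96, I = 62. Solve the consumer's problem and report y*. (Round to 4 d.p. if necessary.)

y* = 3.5632

The MRS is (3/2)·y/x. Set MRS = p_x/p_y.
Rearranging, p_y·y = (2/3)·p_x·x. Substituting into the budget gives p_x·x·(1 + (2/3)) = I.
Demand: x*(p_x,p_y,I) = 0.6·I/p_x and y* = 0.4·I/p_y.
At p_x=17.3, p_y=6.96, I=62: y* = 0.4·62/6.96 = 3.5632.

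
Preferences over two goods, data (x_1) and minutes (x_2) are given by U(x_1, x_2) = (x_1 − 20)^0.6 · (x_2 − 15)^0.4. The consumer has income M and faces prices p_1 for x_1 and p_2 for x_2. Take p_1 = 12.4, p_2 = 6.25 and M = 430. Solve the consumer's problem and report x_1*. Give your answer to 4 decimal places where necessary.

MRS = (3/2)·(x_2−15)/(x_1−20). Tangency with p_1/p_2 gives x_2−15 = (2/3)·(p_1/p_2)·(x_1−20).
After buying the subsistence bundle (20, 15), a share 0.6 of the remaining income goes to x_1: x_1* = 20 + 0.6·(M − 20p_1 − 15p_2)/p_1.
Discretionary income = 430 − 20·12.4 − 15·6.25 = 88.25; x_1* = 20 + 0.6·88.25/12.4 = 24.2702.

x_1* = 24.2702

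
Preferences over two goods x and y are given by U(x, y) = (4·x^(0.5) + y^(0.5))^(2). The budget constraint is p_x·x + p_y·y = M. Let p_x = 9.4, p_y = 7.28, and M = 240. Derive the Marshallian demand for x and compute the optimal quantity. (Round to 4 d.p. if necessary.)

x* = 23.6253

MRS = MU_x/MU_y = 4·(y/x)^(0.5). Set equal to p_x/p_y.
Hence y/x = ((1/4)·p_x/p_y)^(1/(0.5)), i.e. raised to the 2 power.
With the ratio pinned down, the budget gives x* = M/(p_x + p_y·(y/x)) and y* = (y/x)·x*.
Numerically y/x = 0.104201, so x* = 240/(9.4 + 7.28·0.104201) = 23.6253.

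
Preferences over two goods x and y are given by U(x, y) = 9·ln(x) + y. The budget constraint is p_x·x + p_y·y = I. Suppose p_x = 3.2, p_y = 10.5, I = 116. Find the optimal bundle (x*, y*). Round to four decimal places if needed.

MU_x = 9/x, MU_y = 1. Tangency: 9/x = p_x/p_y.
So x*(p_x,p_y) = 9·p_y/p_x, independent of income; and y* = (I − 9·p_y)/p_y.
At the given prices: x* = 9·10.5/3.2 = 29.5312, and y* = 2.0476.

x* = 29.5312, y* = 2.0476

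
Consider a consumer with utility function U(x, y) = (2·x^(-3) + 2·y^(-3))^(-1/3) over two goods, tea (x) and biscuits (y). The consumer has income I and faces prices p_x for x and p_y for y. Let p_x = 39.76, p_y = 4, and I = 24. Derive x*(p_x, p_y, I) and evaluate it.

MU_x ∝ 2·x^(-4), MU_y ∝ 2·y^(-4), so MRS = (y/x)^(4) = p_x/p_y.
Solve for the ratio: y/x = [p_x/p_y]^(0.25).
With the ratio pinned down, the budget gives x* = I/(p_x + p_y·(y/x)) and y* = (y/x)·x*.
Numerically y/x = 1.775606, so x* = 24/(39.76 + 4·1.775606) = 0.5121.

x* = 0.5121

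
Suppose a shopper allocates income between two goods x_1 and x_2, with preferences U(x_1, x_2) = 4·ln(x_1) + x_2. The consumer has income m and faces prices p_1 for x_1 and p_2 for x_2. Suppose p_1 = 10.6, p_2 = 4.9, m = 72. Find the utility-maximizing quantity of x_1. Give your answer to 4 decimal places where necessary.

At the given prices: x_1* = 4·4.9/10.6 = 1.8491.

x_1* = 1.8491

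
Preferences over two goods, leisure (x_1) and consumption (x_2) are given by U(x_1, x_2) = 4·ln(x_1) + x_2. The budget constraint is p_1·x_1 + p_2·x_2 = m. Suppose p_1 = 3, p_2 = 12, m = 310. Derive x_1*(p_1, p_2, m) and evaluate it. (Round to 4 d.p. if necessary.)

x_1* = 16

Set MRS = p_1/p_2: (4/x_1)/1 = p_1/p_2.
So x_1*(p_1,p_2) = 4·p_2/p_1, independent of income; and x_2* = (m − 4·p_2)/p_2.
At the given prices: x_1* = 4·12/3 = 16.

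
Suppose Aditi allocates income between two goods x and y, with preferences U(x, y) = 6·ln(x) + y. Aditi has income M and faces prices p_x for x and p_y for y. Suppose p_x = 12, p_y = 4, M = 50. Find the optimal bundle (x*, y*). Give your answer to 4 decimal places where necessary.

x* = 2, y* = 6.5

Set MRS = p_x/p_y: (6/x)/1 = p_x/p_y.
So x*(p_x,p_y) = 6·p_y/p_x, independent of income; and y* = (M − 6·p_y)/p_y.
At the given prices: x* = 6·4/12 = 2, and y* = 6.5.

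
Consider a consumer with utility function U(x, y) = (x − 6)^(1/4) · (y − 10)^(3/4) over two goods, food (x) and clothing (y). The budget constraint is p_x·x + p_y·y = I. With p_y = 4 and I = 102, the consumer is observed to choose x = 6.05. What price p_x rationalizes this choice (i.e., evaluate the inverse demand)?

Let x' = x−6, y' = y−10. MRS = (1/3)·y'/x' = p_x/p_y.
After buying the subsistence bundle (6, 10), a share 0.25 of the remaining income goes to x: x* = 6 + 0.25·(I − 6p_x − 10p_y)/p_x.
Set x* = 6.05 in the demand function and solve for p_x: p_x = 10.

p_x = 10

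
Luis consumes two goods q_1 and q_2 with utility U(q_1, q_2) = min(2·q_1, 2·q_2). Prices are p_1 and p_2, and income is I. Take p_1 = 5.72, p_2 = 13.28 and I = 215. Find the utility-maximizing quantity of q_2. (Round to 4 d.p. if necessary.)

Here 2·5.72 + 2·13.28 = 38, giving q_2* = 11.3158.

q_2* = 11.3158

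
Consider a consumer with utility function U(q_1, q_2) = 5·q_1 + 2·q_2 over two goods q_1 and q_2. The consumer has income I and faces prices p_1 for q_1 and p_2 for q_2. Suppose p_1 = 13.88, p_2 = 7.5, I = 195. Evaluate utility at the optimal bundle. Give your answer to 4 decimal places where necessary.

V = 70.245

Linear utility — the consumer picks whichever good has higher MU/price: 5/13.88 = 0.3602 vs 2/7.5 = 0.2667.
q_1 gives more utility per dollar, so spend all income on q_1: q_1* = I/p_1, q_2* = 0.
Numerically: q_1* = 14.049, q_2* = 0.
Utility at the optimum: U(14.049, 0) = 70.245.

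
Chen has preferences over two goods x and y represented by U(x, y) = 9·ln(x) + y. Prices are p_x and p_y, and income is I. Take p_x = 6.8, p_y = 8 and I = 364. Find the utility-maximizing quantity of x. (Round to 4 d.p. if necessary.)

So x*(p_x,p_y) = 9·p_y/p_x, independent of income; and y* = (I − 9·p_y)/p_y.
At the given prices: x* = 9·8/6.8 = 10.5882.

x* = 10.5882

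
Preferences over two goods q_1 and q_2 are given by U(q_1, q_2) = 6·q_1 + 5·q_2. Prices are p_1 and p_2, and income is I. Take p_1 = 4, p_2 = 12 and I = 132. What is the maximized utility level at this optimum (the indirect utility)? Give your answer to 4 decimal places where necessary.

Linear utility — the consumer picks whichever good has higher MU/price: 6/4 = 1.5 vs 5/12 = 0.4167.
q_1 gives more utility per dollar, so spend all income on q_1: q_1* = I/p_1, q_2* = 0.
Numerically: q_1* = 33, q_2* = 0.
Utility at the optimum: U(33, 0) = 198.

V = 198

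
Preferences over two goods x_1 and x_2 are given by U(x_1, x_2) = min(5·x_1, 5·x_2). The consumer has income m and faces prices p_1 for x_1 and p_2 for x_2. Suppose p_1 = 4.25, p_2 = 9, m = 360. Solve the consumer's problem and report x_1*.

x_1* = 27.1698

Leontief preferences: the optimum is at the kink where x_1/5 = x_2/5, i.e. x_2 = x_1.
Budget: p_1·x_1 + p_2·x_1 = m, so (5·p_1 + 5·p_2)·x_1 = 5·m.
Demand: x_1*(p_1,p_2,m) = 5·m/(5·p_1 + 5·p_2), x_2* = 5·m/(5·p_1 + 5·p_2).
Here 5·4.25 + 5·9 = 66.25, giving x_1* = 27.1698.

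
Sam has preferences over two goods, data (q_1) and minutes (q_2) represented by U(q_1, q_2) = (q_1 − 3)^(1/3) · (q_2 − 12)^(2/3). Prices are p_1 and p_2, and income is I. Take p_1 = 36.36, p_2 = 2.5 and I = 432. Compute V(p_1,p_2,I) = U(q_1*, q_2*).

This is Cobb-Douglas in (q_1−3, q_2−12): tangency gives 1/3·p_2·(q_2−12) = 2/3·p_1·(q_1−3).
After buying the subsistence bundle (3, 12), a share 1/3 of the remaining income goes to q_1: q_1* = 3 + 1/3·(I − 3p_1 − 12p_2)/p_1.
Discretionary income = 432 − 3·36.36 − 12·2.5 = 292.92; q_1* = 3 + 1/3·292.92/36.36 = 5.6854; q_2* = 12 + 2/3·292.92/2.5 = 90.112.
Utility at the optimum: U(5.6854, 90.112) = 25.3988.

V = 25.3988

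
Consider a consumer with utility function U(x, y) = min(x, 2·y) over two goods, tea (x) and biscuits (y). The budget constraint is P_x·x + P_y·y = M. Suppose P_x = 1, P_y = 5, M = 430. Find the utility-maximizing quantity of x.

With perfect complements, no substitution: consume in ratio x:y = 2:1.
Budget: P_x·x + P_y·(1/2)·x = M, so (2·P_x + P_y)·x = 2·M.
Demand: x*(P_x,P_y,M) = 2·M/(2·P_x + P_y), y* = M/(2·P_x + P_y).
Here 2·1 + 5 = 7, giving x* = 122.8571.

x* = 122.8571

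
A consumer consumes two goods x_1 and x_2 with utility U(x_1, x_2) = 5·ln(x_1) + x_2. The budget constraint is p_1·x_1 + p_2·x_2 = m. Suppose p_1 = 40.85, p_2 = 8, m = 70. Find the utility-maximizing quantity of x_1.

x_1* = 0.9792

Set MRS = p_1/p_2: (5/x_1)/1 = p_1/p_2.
So x_1*(p_1,p_2) = 5·p_2/p_1, independent of income; and x_2* = (m − 5·p_2)/p_2.
At the given prices: x_1* = 5·8/40.85 = 0.9792.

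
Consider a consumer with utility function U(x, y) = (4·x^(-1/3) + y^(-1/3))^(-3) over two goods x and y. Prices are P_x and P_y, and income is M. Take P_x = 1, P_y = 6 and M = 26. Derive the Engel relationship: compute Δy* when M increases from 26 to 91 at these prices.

MRS = MU_x/MU_y = 4·(y/x)^(4/3). Set equal to P_x/P_y.
Hence y/x = ((1/4)·P_x/P_y)^(1/(4/3)), i.e. raised to the 0.75 power.
With the ratio pinned down, the budget gives x* = M/(P_x + P_y·(y/x)) and y* = (y/x)·x*.
Numerically y/x = 0.092223, so x* = 26/(1 + 6·0.092223) = 16.7381 and y* = 0.092223·16.7381 = 1.5436.
At M' = 91: y* = 5.4028. Change: 5.4028 − 1.5436 = 3.8591.

Δy* = 3.8591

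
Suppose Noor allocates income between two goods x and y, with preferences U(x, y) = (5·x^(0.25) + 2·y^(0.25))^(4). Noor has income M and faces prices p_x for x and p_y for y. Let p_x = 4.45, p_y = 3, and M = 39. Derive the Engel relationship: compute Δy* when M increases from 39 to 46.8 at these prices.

Δy* = 0.6541

MRS = MU_x/MU_y = (5/2)·(y/x)^(0.75). Set equal to p_x/p_y.
Solve for the ratio: y/x = [(2/5)·p_x/p_y]^(4/3).
Substitute y = (y/x)·x into the budget: x* = M/(p_x + p_y·(y/x)).
Numerically y/x = 0.498576, so x* = 39/(4.45 + 3·0.498576) = 6.5593 and y* = 0.498576·6.5593 = 3.2703.
At M' = 46.8: y* = 3.9244. Change: 3.9244 − 3.2703 = 0.6541.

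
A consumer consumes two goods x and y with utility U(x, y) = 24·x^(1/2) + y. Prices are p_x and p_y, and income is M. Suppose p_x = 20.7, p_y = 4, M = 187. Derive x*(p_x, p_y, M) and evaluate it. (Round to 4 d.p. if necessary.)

MU_x = 12/√x, MU_y = 1. Tangency: 12/√x = p_x/p_y.
Solve: √x = 12·p_y/p_x, so x*(p_x,p_y) = (12·p_y/p_x)², and y* = (M − p_x·x*)/p_y.
Plugging in: x* = (12·4/20.7)² = 5.377.

x* = 5.377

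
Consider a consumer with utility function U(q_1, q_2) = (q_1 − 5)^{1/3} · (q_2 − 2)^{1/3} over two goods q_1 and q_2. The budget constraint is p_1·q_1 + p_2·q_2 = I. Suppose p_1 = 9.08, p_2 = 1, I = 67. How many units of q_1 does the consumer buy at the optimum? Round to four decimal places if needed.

q_1* = 6.0793

This is Cobb-Douglas in (q_1−5, q_2−2): tangency gives 1/3·p_2·(q_2−2) = 1/3·p_1·(q_1−5).
Substituting into the budget: q_1* = 5 + 0.5·(I − 5·p_1 − 2·p_2)/p_1, and q_2* = 2 + 0.5·(…)/p_2.
Discretionary income = 67 − 5·9.08 − 2·1 = 19.6; q_1* = 5 + 0.5·19.6/9.08 = 6.0793.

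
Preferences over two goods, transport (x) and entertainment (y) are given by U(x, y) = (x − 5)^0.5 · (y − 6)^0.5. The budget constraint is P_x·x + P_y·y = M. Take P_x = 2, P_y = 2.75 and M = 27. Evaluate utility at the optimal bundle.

V = 0.1066

Let x' = x−5, y' = y−6. MRS = y'/x' = P_x/P_y.
After buying the subsistence bundle (5, 6), a share 0.5 of the remaining income goes to x: x* = 5 + 0.5·(M − 5P_x − 6P_y)/P_x.
Discretionary income = 27 − 5·2 − 6·2.75 = 0.5; x* = 5 + 0.5·0.5/2 = 5.125; y* = 6 + 0.5·0.5/2.75 = 6.0909.
Utility at the optimum: U(5.125, 6.0909) = 0.1066.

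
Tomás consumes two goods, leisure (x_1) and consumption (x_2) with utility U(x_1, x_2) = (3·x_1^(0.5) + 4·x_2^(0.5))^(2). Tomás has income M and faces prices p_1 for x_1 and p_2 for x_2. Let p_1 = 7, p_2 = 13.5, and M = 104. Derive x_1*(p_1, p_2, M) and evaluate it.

x_1* = 7.7308

From the CES first-order condition, (3/4)·(x_2/x_1)^(0.5) = p_1/p_2.
Solve for the ratio: x_2/x_1 = [(4/3)·p_1/p_2]^(2).
With the ratio pinned down, the budget gives x_1* = M/(p_1 + p_2·(x_2/x_1)) and x_2* = (x_2/x_1)·x_1*.
Numerically x_2/x_1 = 0.477976, so x_1* = 104/(7 + 13.5·0.477976) = 7.7308.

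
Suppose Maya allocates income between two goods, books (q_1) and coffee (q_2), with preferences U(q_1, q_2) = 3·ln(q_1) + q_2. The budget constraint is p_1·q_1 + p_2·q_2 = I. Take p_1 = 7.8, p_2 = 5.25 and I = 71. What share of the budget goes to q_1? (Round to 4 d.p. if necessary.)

share on q_1 = 0.2218

So q_1*(p_1,p_2) = 3·p_2/p_1, independent of income; and q_2* = (I − 3·p_2)/p_2.
At the given prices: q_1* = 3·5.25/7.8 = 2.0192, and q_2* = 10.5238.
Expenditure on q_1: 7.8·2.0192 = 15.75; share = 0.2218.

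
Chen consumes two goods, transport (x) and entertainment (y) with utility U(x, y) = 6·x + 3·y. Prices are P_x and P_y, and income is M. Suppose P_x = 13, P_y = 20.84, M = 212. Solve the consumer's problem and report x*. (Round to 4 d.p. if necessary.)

x* = 16.3077

Perfect substitutes: compare marginal utility per dollar. 6/P_x vs 3/P_y → 0.4615 vs 0.144.
x gives more utility per dollar, so spend all income on x: x* = M/P_x, y* = 0.
Numerically: x* = 16.3077, y* = 0.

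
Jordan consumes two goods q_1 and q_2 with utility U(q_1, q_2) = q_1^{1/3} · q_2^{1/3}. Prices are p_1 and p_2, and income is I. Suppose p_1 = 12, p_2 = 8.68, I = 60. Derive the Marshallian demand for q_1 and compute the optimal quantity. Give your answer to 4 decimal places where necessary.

Demand: q_1*(p_1,p_2,I) = 0.5·I/p_1 and q_2* = 0.5·I/p_2.
At p_1=12, p_2=8.68, I=60: q_1* = 0.5·60/12 = 2.5.

q_1* = 2.5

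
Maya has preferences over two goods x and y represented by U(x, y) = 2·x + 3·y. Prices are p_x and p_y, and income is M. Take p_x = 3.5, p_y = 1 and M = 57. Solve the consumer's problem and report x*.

x* = 0

Perfect substitutes: compare marginal utility per dollar. 2/p_x vs 3/p_y → 0.5714 vs 3.
y gives more utility per dollar, so spend all income on y: y* = M/p_y, x* = 0.
Numerically: x* = 0, y* = 57.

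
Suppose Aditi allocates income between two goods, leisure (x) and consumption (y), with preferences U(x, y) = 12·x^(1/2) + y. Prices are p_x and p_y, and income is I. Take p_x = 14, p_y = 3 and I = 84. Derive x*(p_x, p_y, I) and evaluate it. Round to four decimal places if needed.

x* = 1.6531

MU_x = 6/√x, MU_y = 1. Tangency: 6/√x = p_x/p_y.
Thus x* = (6·p_y/p_x)² — independent of I — with the rest of income spent on y.
Plugging in: x* = (6·3/14)² = 1.6531.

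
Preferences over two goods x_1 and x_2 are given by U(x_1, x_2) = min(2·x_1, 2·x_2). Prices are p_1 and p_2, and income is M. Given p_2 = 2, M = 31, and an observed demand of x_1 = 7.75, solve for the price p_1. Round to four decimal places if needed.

p_1 = 2

Leontief preferences: the optimum is at the kink where x_1/2 = x_2/2, i.e. x_2 = x_1.
Budget: p_1·x_1 + p_2·x_1 = M, so (2·p_1 + 2·p_2)·x_1 = 2·M.
Demand: x_1*(p_1,p_2,M) = 2·M/(2·p_1 + 2·p_2), x_2* = 2·M/(2·p_1 + 2·p_2).
Set x_1* = 7.75 in the demand function and solve for p_1: p_1 = 2.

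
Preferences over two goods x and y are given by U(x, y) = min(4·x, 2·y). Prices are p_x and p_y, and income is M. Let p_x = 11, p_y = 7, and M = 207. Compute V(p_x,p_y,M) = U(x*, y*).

V = 33.12

Leontief preferences: the optimum is at the kink where x/2 = y/4, i.e. y = 2·x.
Budget: p_x·x + p_y·2·x = M, so (2·p_x + 4·p_y)·x = 2·M.
Demand: x*(p_x,p_y,M) = 2·M/(2·p_x + 4·p_y), y* = 4·M/(2·p_x + 4·p_y).
Here 2·11 + 4·7 = 50, giving x* = 8.28 and y* = 16.56.
Utility at the optimum: U(8.28, 16.56) = 33.12.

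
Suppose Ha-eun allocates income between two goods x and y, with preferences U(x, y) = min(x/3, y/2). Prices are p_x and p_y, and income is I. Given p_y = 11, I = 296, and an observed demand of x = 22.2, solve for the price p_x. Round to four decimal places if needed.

p_x = 6

With perfect complements, no substitution: consume in ratio x:y = 3:2.
Budget: p_x·x + p_y·(2/3)·x = I, so (3·p_x + 2·p_y)·x = 3·I.
Demand: x*(p_x,p_y,I) = 3·I/(3·p_x + 2·p_y), y* = 2·I/(3·p_x + 2·p_y).
Set x* = 22.2 in the demand function and solve for p_x: p_x = 6.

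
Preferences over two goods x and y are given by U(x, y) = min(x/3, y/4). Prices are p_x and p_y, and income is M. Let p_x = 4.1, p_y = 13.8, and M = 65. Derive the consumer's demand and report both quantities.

With perfect complements, no substitution: consume in ratio x:y = 3:4.
Budget: p_x·x + p_y·(4/3)·x = M, so (3·p_x + 4·p_y)·x = 3·M.
Demand: x*(p_x,p_y,M) = 3·M/(3·p_x + 4·p_y), y* = 4·M/(3·p_x + 4·p_y).
Here 3·4.1 + 4·13.8 = 67.5, giving x* = 2.8889 and y* = 3.8519.

x* = 2.8889, y* = 3.8519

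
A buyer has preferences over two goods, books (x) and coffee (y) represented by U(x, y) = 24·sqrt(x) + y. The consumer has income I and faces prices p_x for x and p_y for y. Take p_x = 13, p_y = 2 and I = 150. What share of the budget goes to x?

Set MRS = p_x/p_y: 12·x^(−1/2) = p_x/p_y.
Solve: √x = 12·p_y/p_x, so x*(p_x,p_y) = (12·p_y/p_x)², and y* = (I − p_x·x*)/p_y.
Plugging in: x* = (12·2/13)² = 3.4083, y* = 52.8462.
Expenditure on x: 13·3.4083 = 44.3077; share = 0.2954.

share on x = 0.2954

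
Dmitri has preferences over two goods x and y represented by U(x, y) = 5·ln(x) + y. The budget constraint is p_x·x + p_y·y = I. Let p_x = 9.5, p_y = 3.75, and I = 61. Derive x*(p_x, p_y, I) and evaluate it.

x* = 1.9737

MU_x = 5/x, MU_y = 1. Tangency: 5/x = p_x/p_y.
So x*(p_x,p_y) = 5·p_y/p_x, independent of income; and y* = (I − 5·p_y)/p_y.
At the given prices: x* = 5·3.75/9.5 = 1.9737.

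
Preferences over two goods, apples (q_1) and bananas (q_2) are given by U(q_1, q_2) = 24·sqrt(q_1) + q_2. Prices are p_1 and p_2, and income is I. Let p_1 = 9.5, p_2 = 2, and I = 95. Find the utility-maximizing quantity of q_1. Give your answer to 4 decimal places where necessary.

q_1* = 6.3823

MU_q_1 = 12/√q_1, MU_q_2 = 1. Tangency: 12/√q_1 = p_1/p_2.
Thus q_1* = (12·p_2/p_1)² — independent of I — with the rest of income spent on q_2.
Plugging in: q_1* = (12·2/9.5)² = 6.3823.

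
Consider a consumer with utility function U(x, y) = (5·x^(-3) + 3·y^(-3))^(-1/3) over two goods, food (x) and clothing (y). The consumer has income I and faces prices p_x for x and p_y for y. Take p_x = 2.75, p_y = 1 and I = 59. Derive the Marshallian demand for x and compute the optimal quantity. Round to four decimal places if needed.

From the CES first-order condition, (5/3)·(y/x)^(4) = p_x/p_y.
Hence y/x = ((3/5)·p_x/p_y)^(1/(4)), i.e. raised to the 0.25 power.
Substitute y = (y/x)·x into the budget: x* = I/(p_x + p_y·(y/x)).
Numerically y/x = 1.133368, so x* = 59/(2.75 + 1·1.133368) = 15.193.

x* = 15.193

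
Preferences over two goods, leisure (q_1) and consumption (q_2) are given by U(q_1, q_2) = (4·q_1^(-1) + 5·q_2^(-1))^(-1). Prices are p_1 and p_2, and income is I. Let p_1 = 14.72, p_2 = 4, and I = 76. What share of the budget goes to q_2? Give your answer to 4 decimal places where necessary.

share on q_2 = 0.3682

From the CES first-order condition, (4/5)·(q_2/q_1)^(2) = p_1/p_2.
Solve for the ratio: q_2/q_1 = [(5/4)·p_1/p_2]^(0.5).
Substitute q_2 = (q_2/q_1)·q_1 into the budget: q_1* = I/(p_1 + p_2·(q_2/q_1)).
Numerically q_2/q_1 = 2.144761, so q_1* = 76/(14.72 + 4·2.144761) = 3.2619 and q_2* = 2.144761·3.2619 = 6.9961.
Expenditure on q_2: 4·6.9961 = 27.9843; share = 0.3682.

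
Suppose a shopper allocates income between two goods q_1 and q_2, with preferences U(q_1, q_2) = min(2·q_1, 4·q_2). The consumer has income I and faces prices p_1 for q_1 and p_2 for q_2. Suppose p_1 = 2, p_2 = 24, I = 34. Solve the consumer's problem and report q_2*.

q_2* = 1.2143

With perfect complements, no substitution: consume in ratio q_1:q_2 = 4:2.
Budget: p_1·q_1 + p_2·(1/2)·q_1 = I, so (4·p_1 + 2·p_2)·q_1 = 4·I.
Demand: q_1*(p_1,p_2,I) = 4·I/(4·p_1 + 2·p_2), q_2* = 2·I/(4·p_1 + 2·p_2).
Here 4·2 + 2·24 = 56, giving q_2* = 1.2143.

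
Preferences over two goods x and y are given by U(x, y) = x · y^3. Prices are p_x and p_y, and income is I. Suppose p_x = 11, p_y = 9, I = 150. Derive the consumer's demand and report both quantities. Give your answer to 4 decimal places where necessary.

Tangency: MRS = (1/3)·y/x = p_x/p_y.
Rearranging, p_y·y = 3·p_x·x. Substituting into the budget gives p_x·x·(1 + 3) = I.
Demand: x*(p_x,p_y,I) = 0.25·I/p_x and y* = 0.75·I/p_y.
At p_x=11, p_y=9, I=150: x* = 0.25·150/11 = 3.4091, y* = 12.5.

x* = 3.4091, y* = 12.5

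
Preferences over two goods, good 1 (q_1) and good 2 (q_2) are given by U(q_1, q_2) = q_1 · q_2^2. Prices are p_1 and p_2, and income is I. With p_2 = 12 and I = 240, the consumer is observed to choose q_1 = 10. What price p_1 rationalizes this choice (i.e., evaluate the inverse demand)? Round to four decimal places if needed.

p_1 = 8

The MRS is (1/2)·q_2/q_1. Set MRS = p_1/p_2.
Rearranging, p_2·q_2 = 2·p_1·q_1. Substituting into the budget gives p_1·q_1·(1 + 2) = I.
Demand: q_1*(p_1,p_2,I) = 1/3·I/p_1 and q_2* = 2/3·I/p_2.
Set q_1* = 10 in the demand function and solve for p_1: p_1 = 8.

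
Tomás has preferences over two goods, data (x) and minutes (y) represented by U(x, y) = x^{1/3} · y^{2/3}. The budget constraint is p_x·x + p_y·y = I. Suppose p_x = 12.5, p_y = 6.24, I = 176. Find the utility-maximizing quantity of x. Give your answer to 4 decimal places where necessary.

At p_x=12.5, p_y=6.24, I=176: x* = 1/3·176/12.5 = 4.6933.

x* = 4.6933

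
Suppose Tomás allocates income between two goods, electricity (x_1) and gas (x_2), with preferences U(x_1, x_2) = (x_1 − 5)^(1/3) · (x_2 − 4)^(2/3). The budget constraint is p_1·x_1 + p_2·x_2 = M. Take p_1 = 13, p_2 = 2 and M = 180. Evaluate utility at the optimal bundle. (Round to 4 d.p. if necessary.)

After buying the subsistence bundle (5, 4), a share 1/3 of the remaining income goes to x_1: x_1* = 5 + 1/3·(M − 5p_1 − 4p_2)/p_1.
Discretionary income = 180 − 5·13 − 4·2 = 107; x_1* = 5 + 1/3·107/13 = 7.7436; x_2* = 4 + 2/3·107/2 = 39.6667.
Utility at the optimum: U(7.7436, 39.6667) = 15.1687.

V = 15.1687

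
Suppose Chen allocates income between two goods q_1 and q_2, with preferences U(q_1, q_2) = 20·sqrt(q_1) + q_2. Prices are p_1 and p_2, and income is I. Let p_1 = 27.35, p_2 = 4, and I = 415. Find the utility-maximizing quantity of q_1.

q_1* = 2.139

MU_q_1 = 10/√q_1, MU_q_2 = 1. Tangency: 10/√q_1 = p_1/p_2.
Thus q_1* = (10·p_2/p_1)² — independent of I — with the rest of income spent on q_2.
Plugging in: q_1* = (10·4/27.35)² = 2.139.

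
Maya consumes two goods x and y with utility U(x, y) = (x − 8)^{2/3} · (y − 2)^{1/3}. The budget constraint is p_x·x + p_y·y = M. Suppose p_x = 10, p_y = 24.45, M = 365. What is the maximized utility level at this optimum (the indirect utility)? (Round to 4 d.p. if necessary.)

V = 9.2733

After buying the subsistence bundle (8, 2), a share 2/3 of the remaining income goes to x: x* = 8 + 2/3·(M − 8p_x − 2p_y)/p_x.
Discretionary income = 365 − 8·10 − 2·24.45 = 236.1; x* = 8 + 2/3·236.1/10 = 23.74; y* = 2 + 1/3·236.1/24.45 = 5.2188.
Utility at the optimum: U(23.74, 5.2188) = 9.2733.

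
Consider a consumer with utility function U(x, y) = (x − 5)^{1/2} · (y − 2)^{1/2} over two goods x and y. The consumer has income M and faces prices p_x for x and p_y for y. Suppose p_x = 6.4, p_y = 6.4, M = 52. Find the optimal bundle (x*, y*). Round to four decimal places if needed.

x* = 5.5625, y* = 2.5625

MRS = (y−2)/(x−5). Tangency with p_x/p_y gives y−2 = (p_x/p_y)·(x−5).
Substituting into the budget: x* = 5 + 0.5·(M − 5·p_x − 2·p_y)/p_x, and y* = 2 + 0.5·(…)/p_y.
Discretionary income = 52 − 5·6.4 − 2·6.4 = 7.2; x* = 5 + 0.5·7.2/6.4 = 5.5625; y* = 2 + 0.5·7.2/6.4 = 2.5625.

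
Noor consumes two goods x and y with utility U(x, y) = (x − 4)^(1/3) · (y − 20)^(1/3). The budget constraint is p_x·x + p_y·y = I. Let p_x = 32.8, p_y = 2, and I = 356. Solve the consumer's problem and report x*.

Let x' = x−4, y' = y−20. MRS = y'/x' = p_x/p_y.
Substituting into the budget: x* = 4 + 0.5·(I − 4·p_x − 20·p_y)/p_x, and y* = 20 + 0.5·(…)/p_y.
Discretionary income = 356 − 4·32.8 − 20·2 = 184.8; x* = 4 + 0.5·184.8/32.8 = 6.8171.

x* = 6.8171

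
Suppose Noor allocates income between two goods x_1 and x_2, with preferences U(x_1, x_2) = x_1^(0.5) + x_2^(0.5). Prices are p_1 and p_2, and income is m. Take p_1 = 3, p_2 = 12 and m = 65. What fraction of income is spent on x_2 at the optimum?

share on x_2 = 0.2

Substitute x_2 = (x_2/x_1)·x_1 into the budget: x_1* = m/(p_1 + p_2·(x_2/x_1)).
Numerically x_2/x_1 = 0.0625, so x_1* = 65/(3 + 12·0.0625) = 17.3333 and x_2* = 0.0625·17.3333 = 1.0833.
Expenditure on x_2: 12·1.0833 = 13; share = 0.2.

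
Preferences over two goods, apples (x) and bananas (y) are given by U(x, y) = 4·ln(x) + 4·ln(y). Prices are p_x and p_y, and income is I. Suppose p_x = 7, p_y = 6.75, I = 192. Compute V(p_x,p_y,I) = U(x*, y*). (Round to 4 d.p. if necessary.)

V = 21.093

The MRS is y/x. Set MRS = p_x/p_y.
So 4·p_y·y = 4·p_x·x; combined with the budget, a share 0.5 of income goes to x.
Demand: x*(p_x,p_y,I) = 0.5·I/p_x and y* = 0.5·I/p_y.
At p_x=7, p_y=6.75, I=192: x* = 0.5·192/7 = 13.7143, y* = 14.2222.
Utility at the optimum: U(13.7143, 14.2222) = 21.093.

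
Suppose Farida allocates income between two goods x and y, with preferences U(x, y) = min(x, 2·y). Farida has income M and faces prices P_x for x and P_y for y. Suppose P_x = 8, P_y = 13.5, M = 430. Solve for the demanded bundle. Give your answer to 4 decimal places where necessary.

x* = 29.1525, y* = 14.5763

Leontief preferences: the optimum is at the kink where x/2 = y/1, i.e. y = (1/2)·x.
Budget: P_x·x + P_y·(1/2)·x = M, so (2·P_x + P_y)·x = 2·M.
Demand: x*(P_x,P_y,M) = 2·M/(2·P_x + P_y), y* = M/(2·P_x + P_y).
Here 2·8 + 13.5 = 29.5, giving x* = 29.1525 and y* = 14.5763.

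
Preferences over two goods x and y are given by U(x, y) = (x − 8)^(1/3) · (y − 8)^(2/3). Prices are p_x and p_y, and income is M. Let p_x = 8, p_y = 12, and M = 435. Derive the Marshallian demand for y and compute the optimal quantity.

y* = 23.2778

Let x' = x−8, y' = y−8. MRS = (1/2)·y'/x' = p_x/p_y.
Substituting into the budget: x* = 8 + 1/3·(M − 8·p_x − 8·p_y)/p_x, and y* = 8 + 2/3·(…)/p_y.
Discretionary income = 435 − 8·8 − 8·12 = 275; y* = 8 + 2/3·275/12 = 23.2778.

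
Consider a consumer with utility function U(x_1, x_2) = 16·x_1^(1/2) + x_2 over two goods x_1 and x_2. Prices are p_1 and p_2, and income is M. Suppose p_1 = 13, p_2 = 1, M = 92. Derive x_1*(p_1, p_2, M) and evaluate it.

x_1* = 0.3787

Plugging in: x_1* = (8·1/13)² = 0.3787.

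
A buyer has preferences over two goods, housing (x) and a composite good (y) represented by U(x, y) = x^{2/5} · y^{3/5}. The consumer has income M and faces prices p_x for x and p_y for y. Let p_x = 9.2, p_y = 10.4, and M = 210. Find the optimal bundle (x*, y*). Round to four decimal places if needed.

Tangency: MRS = (2/3)·y/x = p_x/p_y.
Rearranging, p_y·y = (3/2)·p_x·x. Substituting into the budget gives p_x·x·(1 + (3/2)) = M.
Demand: x*(p_x,p_y,M) = 0.4·M/p_x and y* = 0.6·M/p_y.
At p_x=9.2, p_y=10.4, M=210: x* = 0.4·210/9.2 = 9.1304, y* = 12.1154.

x* = 9.1304, y* = 12.1154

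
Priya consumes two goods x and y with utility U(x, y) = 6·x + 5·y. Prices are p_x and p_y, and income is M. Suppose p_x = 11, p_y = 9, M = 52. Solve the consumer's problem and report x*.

x* = 0

Perfect substitutes: compare marginal utility per dollar. 6/p_x vs 5/p_y → 0.5455 vs 0.5556.
y gives more utility per dollar, so spend all income on y: y* = M/p_y, x* = 0.
Numerically: x* = 0, y* = 5.7778.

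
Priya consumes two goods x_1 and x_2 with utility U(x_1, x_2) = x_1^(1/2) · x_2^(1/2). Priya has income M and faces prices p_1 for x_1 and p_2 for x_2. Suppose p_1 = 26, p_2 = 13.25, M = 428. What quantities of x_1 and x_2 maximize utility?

x_1* = 8.2308, x_2* = 16.1509

The MRS is x_2/x_1. Set MRS = p_1/p_2.
Rearranging, p_2·x_2 = p_1·x_1. Substituting into the budget gives p_1·x_1·(1 + 1) = M.
Demand: x_1*(p_1,p_2,M) = 0.5·M/p_1 and x_2* = 0.5·M/p_2.
At p_1=26, p_2=13.25, M=428: x_1* = 0.5·428/26 = 8.2308, x_2* = 16.1509.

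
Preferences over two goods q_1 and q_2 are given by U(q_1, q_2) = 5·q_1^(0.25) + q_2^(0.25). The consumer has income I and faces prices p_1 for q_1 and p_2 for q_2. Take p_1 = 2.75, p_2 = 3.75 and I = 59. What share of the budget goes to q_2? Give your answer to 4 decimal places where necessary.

share on q_2 = 0.0954

MRS = MU_q_1/MU_q_2 = 5·(q_2/q_1)^(0.75). Set equal to p_1/p_2.
Solve for the ratio: q_2/q_1 = [(1/5)·p_1/p_2]^(4/3).
Substitute q_2 = (q_2/q_1)·q_1 into the budget: q_1* = I/(p_1 + p_2·(q_2/q_1)).
Numerically q_2/q_1 = 0.077347, so q_1* = 59/(2.75 + 3.75·0.077347) = 19.4076 and q_2* = 0.077347·19.4076 = 1.5011.
Expenditure on q_2: 3.75·1.5011 = 5.6292; share = 0.0954.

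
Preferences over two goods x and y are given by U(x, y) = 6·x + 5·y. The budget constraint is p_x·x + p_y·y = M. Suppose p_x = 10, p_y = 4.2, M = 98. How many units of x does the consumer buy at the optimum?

Linear utility — the consumer picks whichever good has higher MU/price: 6/10 = 0.6 vs 5/4.2 = 1.1905.
y gives more utility per dollar, so spend all income on y: y* = M/p_y, x* = 0.
Numerically: x* = 0, y* = 23.3333.

x* = 0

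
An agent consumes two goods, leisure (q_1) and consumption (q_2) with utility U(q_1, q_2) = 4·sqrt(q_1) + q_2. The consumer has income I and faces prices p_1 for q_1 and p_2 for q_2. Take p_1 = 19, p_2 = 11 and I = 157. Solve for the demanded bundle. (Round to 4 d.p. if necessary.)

q_1* = 1.3407, q_2* = 11.9569

Set MRS = p_1/p_2: 2·q_1^(−1/2) = p_1/p_2.
Thus q_1* = (2·p_2/p_1)² — independent of I — with the rest of income spent on q_2.
Plugging in: q_1* = (2·11/19)² = 1.3407, q_2* = 11.9569.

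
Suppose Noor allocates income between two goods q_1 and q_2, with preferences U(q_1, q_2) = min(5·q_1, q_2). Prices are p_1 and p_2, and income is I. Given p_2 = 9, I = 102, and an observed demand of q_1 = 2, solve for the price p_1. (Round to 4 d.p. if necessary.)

p_1 = 6

Leontief preferences: the optimum is at the kink where q_1/1 = q_2/5, i.e. q_2 = 5·q_1.
Budget: p_1·q_1 + p_2·5·q_1 = I, so (p_1 + 5·p_2)·q_1 = I.
Demand: q_1*(p_1,p_2,I) = I/(p_1 + 5·p_2), q_2* = 5·I/(p_1 + 5·p_2).
Set q_1* = 2 in the demand function and solve for p_1: p_1 = 6.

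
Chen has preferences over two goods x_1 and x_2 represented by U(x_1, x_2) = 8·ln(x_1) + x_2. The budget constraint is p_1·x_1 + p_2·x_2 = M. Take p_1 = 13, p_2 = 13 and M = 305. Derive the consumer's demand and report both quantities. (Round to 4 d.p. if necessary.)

MU_x_1 = 8/x_1, MU_x_2 = 1. Tangency: 8/x_1 = p_1/p_2.
So x_1*(p_1,p_2) = 8·p_2/p_1, independent of income; and x_2* = (M − 8·p_2)/p_2.
At the given prices: x_1* = 8·13/13 = 8, and x_2* = 15.4615.

x_1* = 8, x_2* = 15.4615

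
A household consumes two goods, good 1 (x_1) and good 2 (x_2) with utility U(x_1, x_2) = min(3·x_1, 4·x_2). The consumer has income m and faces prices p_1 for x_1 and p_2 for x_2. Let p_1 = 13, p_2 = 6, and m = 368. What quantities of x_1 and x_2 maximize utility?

Leontief preferences: the optimum is at the kink where x_1/4 = x_2/3, i.e. x_2 = (3/4)·x_1.
Budget: p_1·x_1 + p_2·(3/4)·x_1 = m, so (4·p_1 + 3·p_2)·x_1 = 4·m.
Demand: x_1*(p_1,p_2,m) = 4·m/(4·p_1 + 3·p_2), x_2* = 3·m/(4·p_1 + 3·p_2).
Here 4·13 + 3·6 = 70, giving x_1* = 21.0286 and x_2* = 15.7714.

x_1* = 21.0286, x_2* = 15.7714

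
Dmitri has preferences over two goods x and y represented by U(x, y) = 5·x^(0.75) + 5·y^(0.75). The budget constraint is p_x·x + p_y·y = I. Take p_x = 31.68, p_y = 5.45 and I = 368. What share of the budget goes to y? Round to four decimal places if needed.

share on y = 0.9949

With the ratio pinned down, the budget gives x* = I/(p_x + p_y·(y/x)) and y* = (y/x)·x*.
Numerically y/x = 1141.707049, so x* = 368/(31.68 + 5.45·1141.707049) = 0.0588 and y* = 1141.707049·0.0588 = 67.1809.
Expenditure on y: 5.45·67.1809 = 366.1359; share = 0.9949.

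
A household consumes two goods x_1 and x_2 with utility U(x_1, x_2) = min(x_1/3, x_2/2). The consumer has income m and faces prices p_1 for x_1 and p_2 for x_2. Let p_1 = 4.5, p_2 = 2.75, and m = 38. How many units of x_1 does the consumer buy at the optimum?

Leontief preferences: the optimum is at the kink where x_1/3 = x_2/2, i.e. x_2 = (2/3)·x_1.
Budget: p_1·x_1 + p_2·(2/3)·x_1 = m, so (3·p_1 + 2·p_2)·x_1 = 3·m.
Demand: x_1*(p_1,p_2,m) = 3·m/(3·p_1 + 2·p_2), x_2* = 2·m/(3·p_1 + 2·p_2).
Here 3·4.5 + 2·2.75 = 19, giving x_1* = 6.

x_1* = 6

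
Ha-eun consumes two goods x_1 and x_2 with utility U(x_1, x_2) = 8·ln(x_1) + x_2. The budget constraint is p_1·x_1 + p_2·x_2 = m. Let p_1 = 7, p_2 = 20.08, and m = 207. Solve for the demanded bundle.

x_1* = 22.9486, x_2* = 2.3088

MU_x_1 = 8/x_1, MU_x_2 = 1. Tangency: 8/x_1 = p_1/p_2.
So x_1*(p_1,p_2) = 8·p_2/p_1, independent of income; and x_2* = (m − 8·p_2)/p_2.
At the given prices: x_1* = 8·20.08/7 = 22.9486, and x_2* = 2.3088.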